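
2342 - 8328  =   - 5986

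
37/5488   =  37/5488 = 0.01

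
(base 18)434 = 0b10101001010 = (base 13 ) 802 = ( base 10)1354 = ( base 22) 2HC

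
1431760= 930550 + 501210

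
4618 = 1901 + 2717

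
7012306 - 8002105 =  - 989799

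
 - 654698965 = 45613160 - 700312125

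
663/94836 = 221/31612 =0.01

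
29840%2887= 970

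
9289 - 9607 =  - 318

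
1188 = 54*22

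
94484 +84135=178619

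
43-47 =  - 4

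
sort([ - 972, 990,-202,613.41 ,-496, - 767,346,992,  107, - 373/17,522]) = [-972, - 767,-496,-202, -373/17,107,346, 522,613.41,  990,992]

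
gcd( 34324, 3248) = 4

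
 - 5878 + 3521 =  - 2357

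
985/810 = 1 + 35/162 = 1.22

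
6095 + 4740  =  10835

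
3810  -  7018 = -3208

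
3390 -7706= - 4316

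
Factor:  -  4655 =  - 5^1*7^2*19^1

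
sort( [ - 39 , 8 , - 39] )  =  [ - 39,-39 , 8]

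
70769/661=107 + 42/661 = 107.06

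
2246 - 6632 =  - 4386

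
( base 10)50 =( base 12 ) 42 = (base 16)32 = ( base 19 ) 2C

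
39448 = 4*9862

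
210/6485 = 42/1297= 0.03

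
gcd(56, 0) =56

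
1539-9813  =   - 8274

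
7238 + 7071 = 14309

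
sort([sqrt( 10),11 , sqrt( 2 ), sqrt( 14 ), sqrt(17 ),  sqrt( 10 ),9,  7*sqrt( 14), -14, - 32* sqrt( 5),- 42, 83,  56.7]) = [ - 32*sqrt( 5), - 42, - 14,sqrt(2),  sqrt ( 10 ),  sqrt( 10), sqrt( 14),sqrt( 17), 9, 11,7* sqrt( 14 ),56.7,  83 ]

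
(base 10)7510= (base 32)7am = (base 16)1D56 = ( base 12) 441A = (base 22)fb8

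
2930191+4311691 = 7241882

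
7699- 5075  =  2624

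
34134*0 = 0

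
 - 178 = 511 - 689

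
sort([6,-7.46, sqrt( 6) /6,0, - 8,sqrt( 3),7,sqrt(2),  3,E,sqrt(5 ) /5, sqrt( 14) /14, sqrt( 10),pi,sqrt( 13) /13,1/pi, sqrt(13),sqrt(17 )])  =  [ - 8, - 7.46,0,sqrt(14 ) /14,  sqrt( 13 ) /13,1/pi, sqrt (6) /6, sqrt ( 5 )/5,sqrt(2 ),sqrt( 3),E , 3,pi,sqrt( 10),sqrt( 13),  sqrt ( 17),6,7 ] 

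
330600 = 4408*75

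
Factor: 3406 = 2^1*13^1*131^1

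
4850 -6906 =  - 2056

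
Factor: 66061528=2^3*13^1*635207^1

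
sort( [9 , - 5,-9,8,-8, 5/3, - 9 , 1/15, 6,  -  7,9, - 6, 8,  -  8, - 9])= [  -  9,  -  9, - 9,  -  8,-8, - 7, - 6, - 5, 1/15, 5/3, 6 , 8,8, 9 , 9] 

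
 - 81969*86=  - 7049334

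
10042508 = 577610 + 9464898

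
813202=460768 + 352434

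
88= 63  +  25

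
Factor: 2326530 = 2^1*3^1*5^1*77551^1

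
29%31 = 29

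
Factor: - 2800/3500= - 4/5 = - 2^2*5^( - 1 ) 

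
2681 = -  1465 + 4146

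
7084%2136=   676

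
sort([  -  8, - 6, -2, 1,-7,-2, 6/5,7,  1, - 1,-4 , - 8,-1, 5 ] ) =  [  -  8, - 8, - 7, - 6 ,-4 ,-2,- 2,-1,-1,1, 1,  6/5, 5, 7]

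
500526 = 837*598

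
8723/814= 793/74 =10.72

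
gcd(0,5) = 5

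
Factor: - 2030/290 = -7^1  =  - 7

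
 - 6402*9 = -57618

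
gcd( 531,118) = 59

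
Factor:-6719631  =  - 3^1*67^1*101^1*331^1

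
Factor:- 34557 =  - 3^1*11519^1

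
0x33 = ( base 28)1n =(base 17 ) 30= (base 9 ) 56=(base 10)51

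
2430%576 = 126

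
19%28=19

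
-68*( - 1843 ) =125324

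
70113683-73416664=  - 3302981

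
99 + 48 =147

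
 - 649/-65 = 649/65 = 9.98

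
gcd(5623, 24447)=1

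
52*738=38376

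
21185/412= 21185/412 = 51.42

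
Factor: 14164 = 2^2*3541^1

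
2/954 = 1/477 = 0.00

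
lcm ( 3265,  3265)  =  3265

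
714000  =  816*875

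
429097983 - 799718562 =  - 370620579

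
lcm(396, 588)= 19404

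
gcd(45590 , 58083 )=1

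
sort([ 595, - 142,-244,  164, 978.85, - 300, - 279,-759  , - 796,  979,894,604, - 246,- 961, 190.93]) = [ - 961, - 796, - 759, - 300, - 279, - 246, - 244, - 142,164, 190.93,595, 604, 894 , 978.85, 979]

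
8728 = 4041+4687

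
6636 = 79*84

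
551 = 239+312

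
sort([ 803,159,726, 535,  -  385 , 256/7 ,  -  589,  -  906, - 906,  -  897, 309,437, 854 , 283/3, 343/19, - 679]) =[  -  906, - 906,- 897, - 679, - 589, - 385, 343/19, 256/7, 283/3, 159,309, 437,535,726, 803, 854] 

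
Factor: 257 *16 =2^4*257^1=4112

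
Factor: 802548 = 2^2*3^4*2477^1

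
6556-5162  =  1394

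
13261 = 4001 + 9260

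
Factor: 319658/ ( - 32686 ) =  - 59^( - 1)*577^1 = - 577/59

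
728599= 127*5737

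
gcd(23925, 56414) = 1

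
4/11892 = 1/2973 = 0.00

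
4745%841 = 540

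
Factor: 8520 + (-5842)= 2678= 2^1*13^1*103^1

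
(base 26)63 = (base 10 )159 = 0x9F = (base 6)423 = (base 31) 54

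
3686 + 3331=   7017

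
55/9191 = 55/9191 = 0.01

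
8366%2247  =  1625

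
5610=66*85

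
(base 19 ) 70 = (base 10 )133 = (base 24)5D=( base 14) 97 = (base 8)205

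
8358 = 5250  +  3108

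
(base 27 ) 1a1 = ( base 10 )1000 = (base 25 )1F0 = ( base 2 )1111101000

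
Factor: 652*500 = 2^4*5^3*163^1 = 326000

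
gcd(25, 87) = 1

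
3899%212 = 83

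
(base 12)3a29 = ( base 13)3051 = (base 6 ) 50453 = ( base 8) 15001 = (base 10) 6657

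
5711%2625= 461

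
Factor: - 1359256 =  - 2^3*131^1*1297^1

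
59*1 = 59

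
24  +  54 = 78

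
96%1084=96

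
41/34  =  1 + 7/34 = 1.21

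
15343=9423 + 5920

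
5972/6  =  995  +  1/3 =995.33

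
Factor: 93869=37^1*43^1*59^1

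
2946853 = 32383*91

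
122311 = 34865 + 87446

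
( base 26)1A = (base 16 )24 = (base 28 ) 18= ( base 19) 1H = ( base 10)36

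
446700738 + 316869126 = 763569864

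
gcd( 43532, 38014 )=2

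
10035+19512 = 29547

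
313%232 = 81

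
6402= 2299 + 4103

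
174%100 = 74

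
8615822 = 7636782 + 979040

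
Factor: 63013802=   2^1*41^1*768461^1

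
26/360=13/180 = 0.07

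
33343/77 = 33343/77= 433.03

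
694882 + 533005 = 1227887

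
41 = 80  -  39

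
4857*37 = 179709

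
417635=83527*5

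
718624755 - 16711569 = 701913186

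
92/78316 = 23/19579 = 0.00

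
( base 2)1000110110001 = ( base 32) 4dh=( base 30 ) 50T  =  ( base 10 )4529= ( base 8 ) 10661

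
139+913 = 1052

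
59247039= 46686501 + 12560538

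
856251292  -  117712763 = 738538529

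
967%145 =97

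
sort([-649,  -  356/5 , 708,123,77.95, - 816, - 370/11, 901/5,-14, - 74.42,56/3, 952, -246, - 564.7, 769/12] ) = [- 816,  -  649, - 564.7,- 246, - 74.42, - 356/5, - 370/11, - 14, 56/3,769/12,  77.95,123,901/5,708,952] 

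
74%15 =14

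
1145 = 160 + 985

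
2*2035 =4070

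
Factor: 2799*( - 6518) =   -  18243882 = - 2^1*3^2 * 311^1*3259^1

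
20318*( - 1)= - 20318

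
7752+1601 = 9353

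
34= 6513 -6479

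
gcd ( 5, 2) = 1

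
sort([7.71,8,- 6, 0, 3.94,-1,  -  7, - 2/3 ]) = [-7,- 6,-1, - 2/3,0, 3.94,7.71,8]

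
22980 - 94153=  - 71173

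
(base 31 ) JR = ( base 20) 1AG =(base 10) 616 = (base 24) 11g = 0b1001101000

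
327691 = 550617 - 222926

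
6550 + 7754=14304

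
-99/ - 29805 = 33/9935 = 0.00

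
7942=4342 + 3600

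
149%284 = 149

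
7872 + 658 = 8530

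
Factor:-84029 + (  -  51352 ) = - 3^1 *45127^1 = - 135381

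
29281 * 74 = 2166794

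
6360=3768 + 2592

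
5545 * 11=60995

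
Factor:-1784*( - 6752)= 12045568 = 2^8 * 211^1 * 223^1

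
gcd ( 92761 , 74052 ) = 1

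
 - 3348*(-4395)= 14714460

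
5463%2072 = 1319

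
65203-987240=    - 922037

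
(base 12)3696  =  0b1100000010010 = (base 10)6162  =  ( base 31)6CO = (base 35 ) 512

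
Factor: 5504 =2^7*43^1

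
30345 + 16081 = 46426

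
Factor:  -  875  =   - 5^3*7^1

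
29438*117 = 3444246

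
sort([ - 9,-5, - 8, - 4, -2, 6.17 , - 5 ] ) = [ - 9, - 8, - 5,-5 ,-4, - 2, 6.17]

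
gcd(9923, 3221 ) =1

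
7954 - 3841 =4113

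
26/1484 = 13/742 =0.02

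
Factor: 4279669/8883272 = 2^( - 3)*397^( - 1 )*2797^( - 1 )*4279669^1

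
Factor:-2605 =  - 5^1*521^1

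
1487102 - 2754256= - 1267154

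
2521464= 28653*88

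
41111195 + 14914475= 56025670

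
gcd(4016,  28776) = 8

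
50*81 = 4050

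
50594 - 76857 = -26263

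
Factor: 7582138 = 2^1*3791069^1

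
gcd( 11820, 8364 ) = 12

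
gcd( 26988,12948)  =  156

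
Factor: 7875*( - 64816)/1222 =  - 2^3*3^2 * 5^3*7^1 *13^(- 1)*47^ (  -  1)*4051^1 = - 255213000/611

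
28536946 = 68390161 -39853215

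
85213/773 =110 +183/773 =110.24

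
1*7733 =7733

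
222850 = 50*4457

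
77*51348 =3953796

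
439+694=1133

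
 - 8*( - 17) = 136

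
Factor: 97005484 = 2^2*24251371^1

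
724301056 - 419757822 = 304543234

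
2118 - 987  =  1131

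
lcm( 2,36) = 36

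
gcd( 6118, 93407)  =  1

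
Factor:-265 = -5^1  *  53^1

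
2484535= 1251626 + 1232909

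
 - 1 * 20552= - 20552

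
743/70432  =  743/70432 = 0.01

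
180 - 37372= - 37192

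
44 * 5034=221496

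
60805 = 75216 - 14411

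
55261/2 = 55261/2 = 27630.50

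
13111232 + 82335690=95446922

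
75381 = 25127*3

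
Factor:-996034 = -2^1*13^1*29^1*1321^1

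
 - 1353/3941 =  - 1 + 2588/3941 = - 0.34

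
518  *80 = 41440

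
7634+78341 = 85975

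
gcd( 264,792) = 264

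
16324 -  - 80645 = 96969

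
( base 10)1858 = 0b11101000010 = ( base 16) 742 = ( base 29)262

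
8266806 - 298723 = 7968083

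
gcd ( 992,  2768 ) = 16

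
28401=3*9467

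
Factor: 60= 2^2*3^1 * 5^1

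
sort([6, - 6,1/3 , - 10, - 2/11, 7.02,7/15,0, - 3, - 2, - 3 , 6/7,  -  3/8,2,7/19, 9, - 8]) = [ - 10, - 8, - 6,-3, - 3, -2 , - 3/8, - 2/11  ,  0, 1/3 , 7/19,7/15,6/7, 2, 6,7.02 , 9 ]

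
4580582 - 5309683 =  - 729101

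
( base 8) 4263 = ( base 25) 3e2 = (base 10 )2227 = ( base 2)100010110011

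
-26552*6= - 159312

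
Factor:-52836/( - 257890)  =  42/205 = 2^1 *3^1*5^(-1 )*7^1*41^(  -  1 )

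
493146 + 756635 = 1249781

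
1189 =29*41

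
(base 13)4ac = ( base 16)332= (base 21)1hk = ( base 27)138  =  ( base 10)818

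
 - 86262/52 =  - 1659+3/26  =  - 1658.88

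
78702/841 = 78702/841 = 93.58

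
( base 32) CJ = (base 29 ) dq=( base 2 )110010011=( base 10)403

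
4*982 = 3928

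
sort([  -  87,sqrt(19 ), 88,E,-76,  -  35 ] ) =[-87, -76,-35,E,sqrt(19),88 ] 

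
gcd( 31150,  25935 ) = 35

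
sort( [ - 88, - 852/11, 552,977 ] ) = [ - 88,-852/11, 552 , 977] 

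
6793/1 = 6793   =  6793.00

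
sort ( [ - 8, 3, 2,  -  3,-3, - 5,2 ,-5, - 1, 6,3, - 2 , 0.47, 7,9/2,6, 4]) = [ - 8, - 5, - 5,-3,- 3, - 2,-1,0.47, 2, 2,3,  3, 4, 9/2, 6,6, 7]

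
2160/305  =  7 + 5/61 = 7.08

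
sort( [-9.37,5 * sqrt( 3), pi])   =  [ - 9.37,pi,  5* sqrt( 3) ] 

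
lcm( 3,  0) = 0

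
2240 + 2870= 5110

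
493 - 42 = 451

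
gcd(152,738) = 2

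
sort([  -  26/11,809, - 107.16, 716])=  [ - 107.16 , - 26/11 , 716,809]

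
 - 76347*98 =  - 7482006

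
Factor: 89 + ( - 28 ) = 61 = 61^1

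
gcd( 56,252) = 28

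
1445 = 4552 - 3107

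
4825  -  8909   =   - 4084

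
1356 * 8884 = 12046704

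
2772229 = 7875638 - 5103409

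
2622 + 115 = 2737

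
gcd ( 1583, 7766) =1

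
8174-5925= 2249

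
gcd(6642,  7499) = 1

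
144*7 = 1008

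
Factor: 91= 7^1 * 13^1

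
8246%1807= 1018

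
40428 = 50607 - 10179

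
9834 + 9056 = 18890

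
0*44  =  0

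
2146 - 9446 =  - 7300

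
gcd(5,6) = 1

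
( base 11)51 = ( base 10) 56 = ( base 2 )111000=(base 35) 1l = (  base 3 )2002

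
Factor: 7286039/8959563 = 3^( - 2 ) *47^( - 1) * 59^(  -  1 ) *101^1*359^( - 1) * 72139^1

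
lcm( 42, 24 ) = 168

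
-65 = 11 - 76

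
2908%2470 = 438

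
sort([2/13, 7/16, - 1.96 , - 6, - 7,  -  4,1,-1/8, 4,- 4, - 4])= [  -  7,-6, - 4,-4 ,  -  4, - 1.96, - 1/8, 2/13,7/16,  1, 4] 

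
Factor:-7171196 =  - 2^2*43^1*173^1 * 241^1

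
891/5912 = 891/5912=0.15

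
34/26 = 17/13 = 1.31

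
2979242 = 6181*482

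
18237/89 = 18237/89 = 204.91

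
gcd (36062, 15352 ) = 38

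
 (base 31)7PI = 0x1d60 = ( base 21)h12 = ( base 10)7520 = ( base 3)101022112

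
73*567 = 41391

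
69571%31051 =7469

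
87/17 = 87/17 = 5.12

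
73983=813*91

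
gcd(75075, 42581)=77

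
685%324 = 37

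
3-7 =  - 4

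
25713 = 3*8571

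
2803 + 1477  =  4280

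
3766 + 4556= 8322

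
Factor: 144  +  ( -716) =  - 572 = -  2^2*11^1*13^1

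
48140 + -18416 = 29724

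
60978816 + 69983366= 130962182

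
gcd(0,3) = 3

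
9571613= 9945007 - 373394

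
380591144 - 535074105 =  - 154482961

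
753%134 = 83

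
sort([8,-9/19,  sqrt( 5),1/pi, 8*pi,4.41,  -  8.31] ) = [ - 8.31, - 9/19,1/pi,sqrt( 5),  4.41,  8,8*pi]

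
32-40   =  -8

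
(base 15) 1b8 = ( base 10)398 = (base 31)cq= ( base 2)110001110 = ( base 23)H7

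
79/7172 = 79/7172 =0.01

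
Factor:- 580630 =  - 2^1*5^1 * 31^1* 1873^1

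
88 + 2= 90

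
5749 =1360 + 4389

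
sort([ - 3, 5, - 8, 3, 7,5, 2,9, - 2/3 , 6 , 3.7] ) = [ - 8, - 3, - 2/3, 2, 3,  3.7, 5,5, 6, 7,9] 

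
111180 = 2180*51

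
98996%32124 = 2624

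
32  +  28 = 60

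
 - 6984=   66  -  7050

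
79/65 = 1  +  14/65= 1.22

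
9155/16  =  9155/16= 572.19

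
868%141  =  22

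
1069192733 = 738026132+331166601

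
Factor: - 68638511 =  - 211^1 * 325301^1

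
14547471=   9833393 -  - 4714078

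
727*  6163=4480501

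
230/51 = 230/51 = 4.51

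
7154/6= 1192 + 1/3=1192.33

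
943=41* 23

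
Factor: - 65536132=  - 2^2*223^1*73471^1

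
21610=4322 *5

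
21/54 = 7/18 = 0.39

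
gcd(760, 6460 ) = 380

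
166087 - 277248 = - 111161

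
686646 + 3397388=4084034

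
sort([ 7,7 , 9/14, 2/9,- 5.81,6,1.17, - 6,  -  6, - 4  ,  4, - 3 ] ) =[-6, - 6, - 5.81 , - 4, - 3,2/9, 9/14, 1.17,4, 6, 7,7 ] 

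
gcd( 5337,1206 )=9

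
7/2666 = 7/2666 =0.00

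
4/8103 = 4/8103 = 0.00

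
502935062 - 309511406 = 193423656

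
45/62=45/62=0.73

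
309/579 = 103/193 = 0.53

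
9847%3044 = 715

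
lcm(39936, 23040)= 599040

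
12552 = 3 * 4184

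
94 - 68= 26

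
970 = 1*970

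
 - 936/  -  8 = 117/1 = 117.00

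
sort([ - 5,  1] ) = [ - 5, 1] 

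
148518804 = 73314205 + 75204599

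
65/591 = 65/591=0.11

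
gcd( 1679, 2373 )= 1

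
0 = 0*348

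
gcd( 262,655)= 131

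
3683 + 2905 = 6588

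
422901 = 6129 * 69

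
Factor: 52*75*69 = 269100 = 2^2*  3^2*5^2* 13^1*23^1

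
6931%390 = 301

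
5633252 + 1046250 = 6679502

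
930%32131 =930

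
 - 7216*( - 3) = 21648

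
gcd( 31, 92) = 1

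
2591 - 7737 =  - 5146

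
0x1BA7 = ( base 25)B84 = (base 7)26432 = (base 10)7079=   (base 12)411B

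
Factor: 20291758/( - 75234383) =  - 2^1*7^( - 1)* 113^( - 1)*227^ (-1 )*419^( - 1 )*1069^1*9491^1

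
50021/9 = 5557+8/9 = 5557.89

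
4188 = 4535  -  347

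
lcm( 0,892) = 0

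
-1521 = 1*(  -  1521 ) 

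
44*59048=2598112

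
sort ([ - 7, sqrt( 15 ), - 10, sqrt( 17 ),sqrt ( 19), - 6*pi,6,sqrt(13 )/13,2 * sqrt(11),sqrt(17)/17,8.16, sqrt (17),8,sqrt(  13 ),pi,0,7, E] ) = [ - 6*pi, - 10, - 7,0, sqrt(17) /17, sqrt(13) /13,E, pi,sqrt( 13 ), sqrt( 15),sqrt(17), sqrt ( 17 ) , sqrt(19),6 , 2 *sqrt( 11), 7,8,8.16]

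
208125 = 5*41625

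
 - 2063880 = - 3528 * 585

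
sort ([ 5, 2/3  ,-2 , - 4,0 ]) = [ - 4, - 2,0,2/3, 5 ] 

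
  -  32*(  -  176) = 5632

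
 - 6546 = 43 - 6589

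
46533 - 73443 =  - 26910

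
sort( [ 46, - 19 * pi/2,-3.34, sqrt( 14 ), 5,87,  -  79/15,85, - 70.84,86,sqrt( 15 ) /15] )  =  [ - 70.84 , - 19 * pi/2,-79/15  , - 3.34,sqrt( 15) /15 , sqrt(14),5, 46,85,86,87 ] 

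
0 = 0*903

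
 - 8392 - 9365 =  - 17757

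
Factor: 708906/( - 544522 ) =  - 3^1*23^1*53^ ( - 1) = -  69/53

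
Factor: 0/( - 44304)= 0^1 = 0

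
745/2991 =745/2991 = 0.25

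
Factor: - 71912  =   - 2^3 * 89^1*  101^1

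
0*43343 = 0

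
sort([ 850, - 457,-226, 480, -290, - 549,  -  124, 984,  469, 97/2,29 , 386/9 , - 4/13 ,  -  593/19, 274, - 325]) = [ - 549,-457,-325,-290, - 226, - 124, - 593/19 ,-4/13, 29, 386/9, 97/2, 274, 469, 480,850,984]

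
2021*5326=10763846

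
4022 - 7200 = -3178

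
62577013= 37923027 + 24653986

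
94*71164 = 6689416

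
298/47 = 6+ 16/47 = 6.34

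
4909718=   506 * 9703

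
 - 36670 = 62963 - 99633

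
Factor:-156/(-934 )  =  78/467=2^1*3^1*13^1*467^( - 1) 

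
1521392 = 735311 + 786081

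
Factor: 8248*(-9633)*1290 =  - 102494349360 = -  2^4*3^2*5^1 * 13^2 * 19^1*43^1*1031^1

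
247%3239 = 247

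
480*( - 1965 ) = -943200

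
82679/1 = 82679 =82679.00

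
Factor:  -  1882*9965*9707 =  - 182046339910 = - 2^1 * 5^1*17^1 * 571^1*941^1*1993^1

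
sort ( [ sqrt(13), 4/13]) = [ 4/13, sqrt( 13 )] 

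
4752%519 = 81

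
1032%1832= 1032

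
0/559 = 0=0.00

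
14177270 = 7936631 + 6240639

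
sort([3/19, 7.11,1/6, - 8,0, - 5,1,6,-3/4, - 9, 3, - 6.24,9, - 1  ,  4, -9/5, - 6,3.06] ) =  [  -  9, - 8, - 6.24,  -  6, - 5,-9/5, - 1, - 3/4,0 , 3/19, 1/6,  1, 3,  3.06,4, 6, 7.11,9]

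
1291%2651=1291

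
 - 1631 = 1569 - 3200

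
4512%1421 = 249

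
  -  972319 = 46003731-46976050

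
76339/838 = 76339/838 =91.10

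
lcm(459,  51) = 459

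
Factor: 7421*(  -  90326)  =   - 670309246=- 2^1 * 19^1*41^1 * 181^1*2377^1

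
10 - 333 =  - 323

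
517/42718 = 517/42718 = 0.01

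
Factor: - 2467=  - 2467^1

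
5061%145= 131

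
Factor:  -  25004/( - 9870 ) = 2^1*3^( - 1)*5^( - 1 ) * 19^1 = 38/15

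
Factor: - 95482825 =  - 5^2 * 3819313^1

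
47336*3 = 142008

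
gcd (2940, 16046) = 2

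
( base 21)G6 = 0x156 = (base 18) 110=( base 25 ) dh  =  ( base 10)342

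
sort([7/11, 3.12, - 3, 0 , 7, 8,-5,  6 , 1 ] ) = [ - 5, - 3 , 0, 7/11, 1, 3.12, 6,7, 8]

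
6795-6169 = 626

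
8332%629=155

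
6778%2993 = 792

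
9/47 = 9/47= 0.19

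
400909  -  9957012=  - 9556103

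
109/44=109/44 = 2.48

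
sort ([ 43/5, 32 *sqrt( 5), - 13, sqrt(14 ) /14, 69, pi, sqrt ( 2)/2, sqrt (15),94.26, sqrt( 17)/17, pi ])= [  -  13,sqrt(17 ) /17, sqrt( 14) /14,sqrt( 2) /2, pi, pi,sqrt(15), 43/5,69, 32* sqrt( 5), 94.26]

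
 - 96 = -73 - 23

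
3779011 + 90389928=94168939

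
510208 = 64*7972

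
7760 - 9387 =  - 1627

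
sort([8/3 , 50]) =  [8/3,50] 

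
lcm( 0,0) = 0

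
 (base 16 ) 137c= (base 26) 79M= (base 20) c98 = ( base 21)B6B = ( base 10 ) 4988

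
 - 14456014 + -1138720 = -15594734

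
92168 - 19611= 72557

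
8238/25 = 329 + 13/25= 329.52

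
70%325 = 70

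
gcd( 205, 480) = 5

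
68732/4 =17183 =17183.00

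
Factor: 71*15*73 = 3^1*5^1 * 71^1*73^1=77745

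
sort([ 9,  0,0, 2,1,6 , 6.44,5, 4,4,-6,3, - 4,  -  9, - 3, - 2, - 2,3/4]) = [ - 9, - 6 ,  -  4,- 3, - 2, - 2,0,0,3/4, 1, 2, 3,4,4 , 5,6,6.44, 9 ]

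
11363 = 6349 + 5014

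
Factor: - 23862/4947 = -82/17   =  - 2^1* 17^( - 1 )*41^1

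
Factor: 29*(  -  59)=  - 1711 = - 29^1 * 59^1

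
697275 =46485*15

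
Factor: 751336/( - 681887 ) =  - 2^3*17^(  -  1 ) * 19^1*4943^1 * 40111^ ( -1 ) 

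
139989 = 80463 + 59526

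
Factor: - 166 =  - 2^1*83^1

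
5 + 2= 7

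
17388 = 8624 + 8764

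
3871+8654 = 12525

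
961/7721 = 961/7721 = 0.12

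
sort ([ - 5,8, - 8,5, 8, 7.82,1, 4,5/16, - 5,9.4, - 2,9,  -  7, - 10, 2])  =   [ - 10, - 8,  -  7, - 5 , - 5, - 2,5/16,1,2 , 4, 5,7.82, 8,8,9,9.4]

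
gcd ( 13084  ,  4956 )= 4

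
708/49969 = 708/49969=0.01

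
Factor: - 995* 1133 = - 5^1*11^1*103^1*199^1=- 1127335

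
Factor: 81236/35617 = 2^2*23^1*883^1 * 35617^( - 1 ) 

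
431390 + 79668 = 511058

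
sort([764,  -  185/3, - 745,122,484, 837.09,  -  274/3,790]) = [ - 745, - 274/3, - 185/3,122, 484, 764 , 790, 837.09 ]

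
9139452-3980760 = 5158692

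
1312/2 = 656 =656.00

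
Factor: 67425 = 3^1*5^2 * 29^1*31^1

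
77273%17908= 5641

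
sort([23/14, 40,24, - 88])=[ - 88,23/14,  24, 40] 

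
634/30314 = 317/15157 = 0.02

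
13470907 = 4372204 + 9098703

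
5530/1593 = 3 + 751/1593 = 3.47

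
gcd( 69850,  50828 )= 2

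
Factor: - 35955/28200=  - 51/40 = - 2^( - 3) * 3^1*5^( - 1)*17^1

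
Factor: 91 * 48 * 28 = 2^6 * 3^1*7^2 * 13^1= 122304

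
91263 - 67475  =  23788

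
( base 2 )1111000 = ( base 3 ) 11110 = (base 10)120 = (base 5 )440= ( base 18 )6C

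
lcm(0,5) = 0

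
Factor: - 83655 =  - 3^2 * 5^1*11^1*13^2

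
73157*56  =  4096792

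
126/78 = 21/13= 1.62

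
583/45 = 583/45 = 12.96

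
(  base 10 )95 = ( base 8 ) 137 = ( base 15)65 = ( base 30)35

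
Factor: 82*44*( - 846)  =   - 3052368= - 2^4 * 3^2*11^1 * 41^1*47^1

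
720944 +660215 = 1381159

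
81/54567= 3/2021=0.00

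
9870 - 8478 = 1392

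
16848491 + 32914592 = 49763083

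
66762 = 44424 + 22338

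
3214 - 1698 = 1516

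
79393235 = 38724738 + 40668497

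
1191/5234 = 1191/5234  =  0.23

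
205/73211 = 205/73211 = 0.00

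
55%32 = 23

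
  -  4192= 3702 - 7894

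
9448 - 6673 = 2775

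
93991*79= 7425289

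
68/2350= 34/1175 = 0.03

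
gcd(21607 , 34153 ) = 697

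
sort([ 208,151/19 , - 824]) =[ - 824,151/19,208 ] 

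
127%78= 49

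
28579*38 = 1086002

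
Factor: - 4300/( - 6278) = 50/73= 2^1 *5^2*73^ ( - 1)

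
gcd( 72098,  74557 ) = 1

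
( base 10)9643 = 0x25AB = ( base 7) 40054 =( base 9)14204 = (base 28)c8b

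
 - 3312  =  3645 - 6957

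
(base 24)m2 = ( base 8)1022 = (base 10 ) 530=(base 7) 1355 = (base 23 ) 101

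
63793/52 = 1226 + 41/52 = 1226.79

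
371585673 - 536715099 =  - 165129426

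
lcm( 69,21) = 483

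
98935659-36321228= 62614431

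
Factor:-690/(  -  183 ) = 2^1*5^1*23^1*61^( - 1 ) = 230/61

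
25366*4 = 101464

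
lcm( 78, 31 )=2418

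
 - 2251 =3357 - 5608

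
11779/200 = 58+ 179/200 = 58.90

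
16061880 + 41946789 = 58008669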